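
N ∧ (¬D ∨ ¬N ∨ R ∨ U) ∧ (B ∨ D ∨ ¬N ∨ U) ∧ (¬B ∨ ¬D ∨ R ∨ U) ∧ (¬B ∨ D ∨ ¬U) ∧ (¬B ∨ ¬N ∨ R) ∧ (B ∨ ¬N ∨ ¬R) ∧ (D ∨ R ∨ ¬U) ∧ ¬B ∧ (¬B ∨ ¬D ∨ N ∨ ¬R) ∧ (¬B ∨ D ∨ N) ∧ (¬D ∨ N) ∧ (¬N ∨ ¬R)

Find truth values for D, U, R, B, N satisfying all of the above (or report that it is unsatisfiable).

D=T, U=T, R=F, B=F, N=T

Unit clause (N) forces N = True.
Unit clause (¬B) forces B = False.
In (¬N ∨ ¬R) only ¬R is left, so R = False.
Set D = True.
  then (¬D ∨ ¬N ∨ R ∨ U) forces U = True.
All clauses satisfied.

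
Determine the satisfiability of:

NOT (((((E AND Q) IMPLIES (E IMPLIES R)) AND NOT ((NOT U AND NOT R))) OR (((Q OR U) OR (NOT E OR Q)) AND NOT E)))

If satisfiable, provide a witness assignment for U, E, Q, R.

U: False, E: True, Q: True, R: False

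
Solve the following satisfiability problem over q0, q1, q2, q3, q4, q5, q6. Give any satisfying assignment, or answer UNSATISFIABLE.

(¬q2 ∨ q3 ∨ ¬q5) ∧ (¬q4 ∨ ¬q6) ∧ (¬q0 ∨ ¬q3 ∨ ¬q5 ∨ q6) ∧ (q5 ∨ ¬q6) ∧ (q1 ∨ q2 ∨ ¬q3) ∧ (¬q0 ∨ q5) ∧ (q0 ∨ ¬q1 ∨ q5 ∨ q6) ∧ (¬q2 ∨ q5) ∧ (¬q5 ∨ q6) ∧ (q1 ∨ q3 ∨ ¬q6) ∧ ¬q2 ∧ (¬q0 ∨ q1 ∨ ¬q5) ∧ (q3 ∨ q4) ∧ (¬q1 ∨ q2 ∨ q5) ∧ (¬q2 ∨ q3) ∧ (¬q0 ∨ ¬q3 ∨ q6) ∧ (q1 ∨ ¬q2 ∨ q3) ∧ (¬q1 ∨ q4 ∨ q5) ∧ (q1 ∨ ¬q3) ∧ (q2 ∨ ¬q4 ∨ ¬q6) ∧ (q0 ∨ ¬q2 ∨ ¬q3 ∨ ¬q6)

q0: False, q1: True, q2: False, q3: True, q4: False, q5: True, q6: True

Unit clause (¬q2) forces q2 = False.
Set q0 = False.
Set q1 = True.
  then (¬q1 ∨ q2 ∨ q5) forces q5 = True.
  then (¬q5 ∨ q6) forces q6 = True.
  then (q2 ∨ ¬q4 ∨ ¬q6) forces q4 = False.
  then (q3 ∨ q4) forces q3 = True.
All clauses satisfied.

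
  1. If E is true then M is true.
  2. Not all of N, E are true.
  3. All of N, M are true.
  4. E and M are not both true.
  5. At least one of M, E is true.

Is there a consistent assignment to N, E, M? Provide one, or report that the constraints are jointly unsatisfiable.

N=T, E=F, M=T

  (1) E=F ⇒ M: vacuous ✓
  (2) {N, E}: 1/2 true — not all ✓
  (3) {N, M}: all 2 true ✓
  (4) E=F, M=T — not both ✓
  (5) {M, E}: 1 true — at least one ✓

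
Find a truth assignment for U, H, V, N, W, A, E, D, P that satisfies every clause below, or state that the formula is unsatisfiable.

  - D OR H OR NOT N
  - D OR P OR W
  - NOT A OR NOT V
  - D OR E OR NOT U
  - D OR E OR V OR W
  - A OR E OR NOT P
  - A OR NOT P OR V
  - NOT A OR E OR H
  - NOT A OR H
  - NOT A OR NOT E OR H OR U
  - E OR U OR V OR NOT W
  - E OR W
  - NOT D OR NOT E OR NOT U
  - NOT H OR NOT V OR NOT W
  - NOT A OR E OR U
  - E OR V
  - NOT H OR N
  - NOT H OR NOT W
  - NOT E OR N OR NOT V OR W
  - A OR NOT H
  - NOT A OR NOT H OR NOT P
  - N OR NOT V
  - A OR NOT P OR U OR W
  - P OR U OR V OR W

U = False, H = False, V = False, N = True, W = True, A = False, E = True, D = True, P = False

Set U = False.
Set H = False.
  then (NOT A OR H) forces A = False.
Set V = False.
  then (A OR NOT P OR V) forces P = False.
  then (E OR V) forces E = True.
  then (P OR U OR V OR W) forces W = True.
Set N = True.
  then (D OR H OR NOT N) forces D = True.
All clauses satisfied.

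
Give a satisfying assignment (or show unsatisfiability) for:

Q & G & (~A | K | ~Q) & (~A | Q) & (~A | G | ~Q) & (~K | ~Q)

K=F, G=T, A=F, Q=T

Unit clause (Q) forces Q = True.
Unit clause (G) forces G = True.
In (~K | ~Q) only ~K is left, so K = False.
In (~A | K | ~Q) only ~A is left, so A = False.
Check each clause:
  (Q): Q holds.
  (G): G holds.
  (~A | K | ~Q): ~A holds.
  (~A | Q): ~A holds.
  (~A | G | ~Q): ~A holds.
  (~K | ~Q): ~K holds.
All clauses satisfied.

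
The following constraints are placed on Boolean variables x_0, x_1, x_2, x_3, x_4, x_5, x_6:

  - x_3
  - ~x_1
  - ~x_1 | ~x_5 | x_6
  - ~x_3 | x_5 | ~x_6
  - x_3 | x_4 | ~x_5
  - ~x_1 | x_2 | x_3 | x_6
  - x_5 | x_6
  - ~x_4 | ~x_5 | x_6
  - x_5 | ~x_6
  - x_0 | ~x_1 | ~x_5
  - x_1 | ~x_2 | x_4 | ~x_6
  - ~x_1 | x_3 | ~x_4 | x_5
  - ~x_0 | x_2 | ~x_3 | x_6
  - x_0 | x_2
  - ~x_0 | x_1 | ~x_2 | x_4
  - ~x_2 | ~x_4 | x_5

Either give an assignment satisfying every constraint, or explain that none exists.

Unit clause (x_3) forces x_3 = True.
Unit clause (~x_1) forces x_1 = False.
Set x_0 = True.
Set x_2 = False.
  then (~x_0 | x_2 | ~x_3 | x_6) forces x_6 = True.
  then (~x_3 | x_5 | ~x_6) forces x_5 = True.
Set x_4 = False.
All clauses satisfied.

x_0=T, x_1=F, x_2=F, x_3=T, x_4=F, x_5=T, x_6=T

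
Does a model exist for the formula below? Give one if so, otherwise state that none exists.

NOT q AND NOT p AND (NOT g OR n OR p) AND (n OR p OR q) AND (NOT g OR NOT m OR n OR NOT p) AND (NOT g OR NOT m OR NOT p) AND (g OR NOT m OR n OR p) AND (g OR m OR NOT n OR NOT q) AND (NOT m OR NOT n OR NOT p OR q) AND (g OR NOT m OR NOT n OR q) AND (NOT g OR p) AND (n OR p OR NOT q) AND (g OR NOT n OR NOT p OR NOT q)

n = True; q = False; p = False; m = False; g = False

Unit clause (NOT q) forces q = False.
Unit clause (NOT p) forces p = False.
In (n OR p OR q) only n is left, so n = True.
In (NOT g OR p) only NOT g is left, so g = False.
In (g OR NOT m OR NOT n OR q) only NOT m is left, so m = False.
All clauses satisfied.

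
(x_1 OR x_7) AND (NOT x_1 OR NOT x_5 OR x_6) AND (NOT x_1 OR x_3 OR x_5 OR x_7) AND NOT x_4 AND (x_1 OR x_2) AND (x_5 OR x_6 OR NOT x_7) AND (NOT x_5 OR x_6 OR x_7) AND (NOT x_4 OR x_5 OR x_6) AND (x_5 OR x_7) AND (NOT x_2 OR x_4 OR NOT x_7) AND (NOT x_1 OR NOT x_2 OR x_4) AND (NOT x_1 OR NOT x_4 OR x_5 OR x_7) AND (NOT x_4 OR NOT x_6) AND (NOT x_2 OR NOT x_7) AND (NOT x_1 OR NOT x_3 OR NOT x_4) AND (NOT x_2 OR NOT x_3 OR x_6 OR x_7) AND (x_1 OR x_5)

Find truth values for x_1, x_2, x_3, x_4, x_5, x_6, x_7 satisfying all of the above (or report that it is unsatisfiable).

Unit clause (NOT x_4) forces x_4 = False.
Try x_1 = False:
  (x_1 OR x_7) forces x_7 = True.
  (x_1 OR x_2) forces x_2 = True.
  clause (NOT x_2 OR x_4 OR NOT x_7) is falsified — backtrack.
So x_1 = True.
  then (NOT x_1 OR NOT x_2 OR x_4) forces x_2 = False.
Set x_3 = True.
Set x_5 = True.
  then (NOT x_1 OR NOT x_5 OR x_6) forces x_6 = True.
Set x_7 = False.
All clauses satisfied.

x_1 = True; x_2 = False; x_3 = True; x_4 = False; x_5 = True; x_6 = True; x_7 = False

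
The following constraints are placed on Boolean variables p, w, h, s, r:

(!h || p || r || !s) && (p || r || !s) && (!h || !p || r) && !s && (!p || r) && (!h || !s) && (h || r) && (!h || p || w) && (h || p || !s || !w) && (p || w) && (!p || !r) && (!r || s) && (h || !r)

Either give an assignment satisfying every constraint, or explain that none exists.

Unit clause (!s) forces s = False.
In (!r || s) only !r is left, so r = False.
In (!p || r) only !p is left, so p = False.
In (h || r) only h is left, so h = True.
In (!h || p || w) only w is left, so w = True.
All clauses satisfied.

p: False, w: True, h: True, s: False, r: False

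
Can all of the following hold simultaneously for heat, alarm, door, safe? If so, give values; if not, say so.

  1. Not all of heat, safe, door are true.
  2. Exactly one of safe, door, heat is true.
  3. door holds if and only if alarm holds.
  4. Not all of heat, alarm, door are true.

heat=T, alarm=F, door=F, safe=F

  (1) {heat, safe, door}: 1/3 true — not all ✓
  (2) {safe, door, heat}: 1 true — exactly one ✓
  (3) door=F, alarm=F — same ✓
  (4) {heat, alarm, door}: 1/3 true — not all ✓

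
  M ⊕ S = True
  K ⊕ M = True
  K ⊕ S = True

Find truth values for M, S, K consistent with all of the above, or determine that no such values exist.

UNSATISFIABLE

Adding constraints 1, 2, 3 mod 2: every variable appears an even number of times on the left, so the left side is 0.
But the right sides sum to 1 (mod 2). 0 ≠ 1 — the system is inconsistent.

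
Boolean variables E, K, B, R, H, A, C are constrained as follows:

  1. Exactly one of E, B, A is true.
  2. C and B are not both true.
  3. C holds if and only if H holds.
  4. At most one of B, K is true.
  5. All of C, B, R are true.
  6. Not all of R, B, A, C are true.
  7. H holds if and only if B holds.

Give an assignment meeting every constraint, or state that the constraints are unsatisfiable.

Unsatisfiable — no assignment works.

Case C = True:
  (2) with C=T forces B = False.
  Constraint (5) is violated (B=F) — contradiction.
Case C = False:
  Constraint (5) is violated (C=F) — contradiction.
Both cases fail — unsatisfiable.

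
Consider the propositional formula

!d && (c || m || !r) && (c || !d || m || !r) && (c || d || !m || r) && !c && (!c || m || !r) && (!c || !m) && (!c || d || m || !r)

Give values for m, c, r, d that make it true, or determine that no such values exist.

Unit clause (!d) forces d = False.
Unit clause (!c) forces c = False.
Set m = True.
  then (c || d || !m || r) forces r = True.
All clauses satisfied.

m = True, c = False, r = True, d = False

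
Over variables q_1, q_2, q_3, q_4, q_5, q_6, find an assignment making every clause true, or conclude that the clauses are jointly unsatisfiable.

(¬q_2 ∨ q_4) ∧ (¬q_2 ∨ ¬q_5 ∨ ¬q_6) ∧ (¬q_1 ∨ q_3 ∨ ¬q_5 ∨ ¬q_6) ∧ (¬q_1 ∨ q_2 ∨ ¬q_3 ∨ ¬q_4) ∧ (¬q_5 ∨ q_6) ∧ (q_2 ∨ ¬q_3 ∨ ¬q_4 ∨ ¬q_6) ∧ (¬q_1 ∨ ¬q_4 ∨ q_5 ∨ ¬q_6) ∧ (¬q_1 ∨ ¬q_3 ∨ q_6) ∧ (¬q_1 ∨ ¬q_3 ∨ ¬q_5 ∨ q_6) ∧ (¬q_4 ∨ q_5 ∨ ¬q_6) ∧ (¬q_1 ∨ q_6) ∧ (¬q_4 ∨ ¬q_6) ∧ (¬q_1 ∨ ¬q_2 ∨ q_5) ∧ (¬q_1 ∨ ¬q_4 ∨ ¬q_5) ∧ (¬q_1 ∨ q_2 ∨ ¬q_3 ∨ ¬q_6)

Set q_1 = False.
Set q_2 = False.
Set q_3 = True.
Set q_4 = False.
Set q_5 = False.
Set q_6 = True.
All clauses satisfied.

q_1 = False; q_2 = False; q_3 = True; q_4 = False; q_5 = False; q_6 = True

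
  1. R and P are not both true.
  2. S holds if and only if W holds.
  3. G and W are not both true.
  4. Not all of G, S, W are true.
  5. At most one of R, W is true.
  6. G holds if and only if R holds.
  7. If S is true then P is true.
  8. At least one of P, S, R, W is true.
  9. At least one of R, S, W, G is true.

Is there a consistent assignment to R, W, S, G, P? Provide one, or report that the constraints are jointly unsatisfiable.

R=T, W=F, S=F, G=T, P=F

  (1) R=T, P=F — not both ✓
  (2) S=F, W=F — same ✓
  (3) G=T, W=F — not both ✓
  (4) {G, S, W}: 1/3 true — not all ✓
  (5) {R, W}: 1 true — at most one ✓
  (6) G=T, R=T — same ✓
  (7) S=F ⇒ P: vacuous ✓
  (8) {P, S, R, W}: 1 true — at least one ✓
  (9) {R, S, W, G}: 2 true — at least one ✓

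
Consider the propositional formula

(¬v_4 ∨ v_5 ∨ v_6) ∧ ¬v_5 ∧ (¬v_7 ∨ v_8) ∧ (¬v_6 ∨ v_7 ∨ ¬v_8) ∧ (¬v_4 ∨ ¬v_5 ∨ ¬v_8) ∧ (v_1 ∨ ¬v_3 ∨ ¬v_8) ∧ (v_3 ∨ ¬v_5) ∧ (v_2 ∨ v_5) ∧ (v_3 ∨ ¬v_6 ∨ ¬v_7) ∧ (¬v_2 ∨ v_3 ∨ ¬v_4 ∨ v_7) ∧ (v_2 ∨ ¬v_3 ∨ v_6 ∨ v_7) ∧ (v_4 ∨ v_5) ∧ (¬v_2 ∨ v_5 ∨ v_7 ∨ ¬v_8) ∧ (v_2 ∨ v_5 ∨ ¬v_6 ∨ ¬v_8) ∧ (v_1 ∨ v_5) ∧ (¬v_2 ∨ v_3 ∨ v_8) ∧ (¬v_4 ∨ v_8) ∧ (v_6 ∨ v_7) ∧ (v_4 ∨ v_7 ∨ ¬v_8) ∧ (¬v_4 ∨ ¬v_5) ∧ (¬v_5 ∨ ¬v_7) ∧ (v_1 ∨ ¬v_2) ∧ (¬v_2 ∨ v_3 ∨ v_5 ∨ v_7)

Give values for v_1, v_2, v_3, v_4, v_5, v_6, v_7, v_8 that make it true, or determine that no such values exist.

Unit clause (¬v_5) forces v_5 = False.
In (v_2 ∨ v_5) only v_2 is left, so v_2 = True.
In (v_4 ∨ v_5) only v_4 is left, so v_4 = True.
In (v_1 ∨ v_5) only v_1 is left, so v_1 = True.
In (¬v_4 ∨ v_8) only v_8 is left, so v_8 = True.
In (¬v_4 ∨ v_5 ∨ v_6) only v_6 is left, so v_6 = True.
In (¬v_6 ∨ v_7 ∨ ¬v_8) only v_7 is left, so v_7 = True.
In (v_3 ∨ ¬v_6 ∨ ¬v_7) only v_3 is left, so v_3 = True.
All clauses satisfied.

v_1 = True, v_2 = True, v_3 = True, v_4 = True, v_5 = False, v_6 = True, v_7 = True, v_8 = True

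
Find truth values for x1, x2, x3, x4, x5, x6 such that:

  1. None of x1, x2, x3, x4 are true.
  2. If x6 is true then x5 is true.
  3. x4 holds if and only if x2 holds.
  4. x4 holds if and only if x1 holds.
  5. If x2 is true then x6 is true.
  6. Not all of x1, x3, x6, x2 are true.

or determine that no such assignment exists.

x1: False, x2: False, x3: False, x4: False, x5: True, x6: False

  (1) {x1, x2, x3, x4}: 0 true — none ✓
  (2) x6=F ⇒ x5: vacuous ✓
  (3) x4=F, x2=F — same ✓
  (4) x4=F, x1=F — same ✓
  (5) x2=F ⇒ x6: vacuous ✓
  (6) {x1, x3, x6, x2}: 0/4 true — not all ✓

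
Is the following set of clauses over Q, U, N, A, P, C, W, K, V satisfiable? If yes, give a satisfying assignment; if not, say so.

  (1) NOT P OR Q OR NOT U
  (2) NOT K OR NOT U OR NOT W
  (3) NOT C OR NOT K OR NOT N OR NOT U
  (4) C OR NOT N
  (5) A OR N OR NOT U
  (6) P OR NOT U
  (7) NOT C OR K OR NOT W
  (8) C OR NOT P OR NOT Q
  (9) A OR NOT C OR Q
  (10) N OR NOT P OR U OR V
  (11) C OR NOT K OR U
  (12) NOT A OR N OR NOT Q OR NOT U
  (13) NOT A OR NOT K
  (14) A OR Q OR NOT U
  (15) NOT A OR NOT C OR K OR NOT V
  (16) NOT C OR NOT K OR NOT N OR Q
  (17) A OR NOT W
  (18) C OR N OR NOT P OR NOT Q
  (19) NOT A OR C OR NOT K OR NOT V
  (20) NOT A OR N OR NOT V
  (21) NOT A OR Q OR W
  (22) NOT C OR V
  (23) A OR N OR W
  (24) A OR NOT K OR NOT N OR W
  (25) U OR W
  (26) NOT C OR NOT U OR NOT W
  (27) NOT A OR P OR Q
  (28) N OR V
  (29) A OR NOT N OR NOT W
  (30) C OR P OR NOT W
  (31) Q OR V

Q = True, U = True, N = True, A = False, P = True, C = True, W = False, K = False, V = True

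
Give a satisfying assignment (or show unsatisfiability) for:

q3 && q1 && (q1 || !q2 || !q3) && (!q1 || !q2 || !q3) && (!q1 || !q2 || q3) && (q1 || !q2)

q1=T, q2=F, q3=T

Unit clause (q3) forces q3 = True.
Unit clause (q1) forces q1 = True.
In (!q1 || !q2 || !q3) only !q2 is left, so q2 = False.
Check each clause:
  (q3): q3 holds.
  (q1): q1 holds.
  (q1 || !q2 || !q3): q1 holds.
  (!q1 || !q2 || !q3): !q2 holds.
  (!q1 || !q2 || q3): !q2 holds.
  (q1 || !q2): q1 holds.
All clauses satisfied.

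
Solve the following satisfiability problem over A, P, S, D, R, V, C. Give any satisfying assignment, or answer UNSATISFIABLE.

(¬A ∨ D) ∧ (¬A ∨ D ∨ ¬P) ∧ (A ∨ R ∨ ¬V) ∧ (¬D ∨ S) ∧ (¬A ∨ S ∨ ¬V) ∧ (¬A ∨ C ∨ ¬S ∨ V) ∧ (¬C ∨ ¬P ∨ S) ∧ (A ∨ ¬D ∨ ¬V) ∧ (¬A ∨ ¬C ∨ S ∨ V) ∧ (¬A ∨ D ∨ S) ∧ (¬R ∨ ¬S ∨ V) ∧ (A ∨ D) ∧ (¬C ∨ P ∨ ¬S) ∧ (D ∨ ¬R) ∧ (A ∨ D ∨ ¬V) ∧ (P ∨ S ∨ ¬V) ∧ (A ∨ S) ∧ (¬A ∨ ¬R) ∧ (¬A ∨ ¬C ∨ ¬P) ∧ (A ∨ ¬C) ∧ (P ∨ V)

Set A = True.
  then (¬A ∨ D) forces D = True.
  then (¬D ∨ S) forces S = True.
  then (¬A ∨ ¬R) forces R = False.
Set P = True.
  then (¬A ∨ ¬C ∨ ¬P) forces C = False.
  then (¬A ∨ C ∨ ¬S ∨ V) forces V = True.
All clauses satisfied.

A=T, P=T, S=T, D=T, R=F, V=T, C=F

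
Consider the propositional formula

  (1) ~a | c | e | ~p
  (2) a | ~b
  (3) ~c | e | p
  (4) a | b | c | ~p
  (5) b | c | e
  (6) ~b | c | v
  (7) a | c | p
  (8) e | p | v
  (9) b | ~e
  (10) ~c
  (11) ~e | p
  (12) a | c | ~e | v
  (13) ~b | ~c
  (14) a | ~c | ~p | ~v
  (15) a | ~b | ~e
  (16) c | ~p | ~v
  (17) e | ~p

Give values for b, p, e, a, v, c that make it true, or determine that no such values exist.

b = True; p = False; e = False; a = True; v = True; c = False

Unit clause (~c) forces c = False.
Set b = True.
  then (a | ~b) forces a = True.
  then (~b | c | v) forces v = True.
  then (c | ~p | ~v) forces p = False.
  then (~e | p) forces e = False.
All clauses satisfied.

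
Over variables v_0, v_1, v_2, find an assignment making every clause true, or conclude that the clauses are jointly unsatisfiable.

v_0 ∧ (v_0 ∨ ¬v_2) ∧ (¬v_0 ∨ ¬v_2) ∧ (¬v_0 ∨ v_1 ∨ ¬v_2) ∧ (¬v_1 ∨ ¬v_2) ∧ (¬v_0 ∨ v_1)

Unit clause (v_0) forces v_0 = True.
In (¬v_0 ∨ ¬v_2) only ¬v_2 is left, so v_2 = False.
In (¬v_0 ∨ v_1) only v_1 is left, so v_1 = True.
All clauses satisfied.

v_0 = True; v_1 = True; v_2 = False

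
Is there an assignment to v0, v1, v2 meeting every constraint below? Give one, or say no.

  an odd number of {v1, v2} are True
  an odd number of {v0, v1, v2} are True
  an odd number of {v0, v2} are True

v0=F, v1=F, v2=T

{v1, v2}: 1 true → odd ✓
{v0, v1, v2}: 1 true → odd ✓
{v0, v2}: 1 true → odd ✓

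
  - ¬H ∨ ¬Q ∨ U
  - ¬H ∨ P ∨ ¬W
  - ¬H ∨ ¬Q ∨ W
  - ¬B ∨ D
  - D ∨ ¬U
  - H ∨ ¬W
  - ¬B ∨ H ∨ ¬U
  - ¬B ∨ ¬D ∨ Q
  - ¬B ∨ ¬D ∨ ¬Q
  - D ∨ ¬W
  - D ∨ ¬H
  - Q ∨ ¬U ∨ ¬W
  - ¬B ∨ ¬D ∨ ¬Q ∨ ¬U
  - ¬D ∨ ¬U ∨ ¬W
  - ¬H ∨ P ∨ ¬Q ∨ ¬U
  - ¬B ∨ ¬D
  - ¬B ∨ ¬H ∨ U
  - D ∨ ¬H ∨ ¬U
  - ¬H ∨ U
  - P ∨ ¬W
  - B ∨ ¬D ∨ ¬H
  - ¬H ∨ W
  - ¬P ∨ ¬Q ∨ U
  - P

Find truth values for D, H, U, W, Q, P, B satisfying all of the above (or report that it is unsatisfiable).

Unit clause (P) forces P = True.
Set D = True.
  then (¬B ∨ ¬D) forces B = False.
  then (B ∨ ¬D ∨ ¬H) forces H = False.
  then (H ∨ ¬W) forces W = False.
Set U = True.
Set Q = False.
All clauses satisfied.

D=T, H=F, U=T, W=F, Q=F, P=T, B=F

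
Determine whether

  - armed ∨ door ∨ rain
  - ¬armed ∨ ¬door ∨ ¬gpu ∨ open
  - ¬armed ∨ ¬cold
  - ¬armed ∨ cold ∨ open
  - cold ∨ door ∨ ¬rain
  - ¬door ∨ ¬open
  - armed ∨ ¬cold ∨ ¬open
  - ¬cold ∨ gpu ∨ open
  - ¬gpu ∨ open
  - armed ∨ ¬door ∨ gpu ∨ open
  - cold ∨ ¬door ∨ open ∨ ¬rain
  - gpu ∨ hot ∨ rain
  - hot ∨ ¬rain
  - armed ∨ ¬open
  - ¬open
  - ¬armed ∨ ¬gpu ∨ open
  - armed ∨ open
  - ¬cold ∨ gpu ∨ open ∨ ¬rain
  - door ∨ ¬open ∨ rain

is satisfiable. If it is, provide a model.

Case armed = True:
  (¬armed ∨ ¬cold) forces cold = False.
  (¬armed ∨ cold ∨ open) forces open = True.
  Clause (¬open) is falsified — contradiction.
Case armed = False:
  (armed ∨ ¬open) forces open = False.
  Clause (armed ∨ open) is falsified — contradiction.
Both cases fail, so the formula is unsatisfiable.

Unsatisfiable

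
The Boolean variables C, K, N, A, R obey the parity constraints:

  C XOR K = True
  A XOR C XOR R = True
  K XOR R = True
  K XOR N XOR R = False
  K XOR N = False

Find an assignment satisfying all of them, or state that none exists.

C: False, K: True, N: True, A: True, R: False

C XOR K = F XOR T = True ✓
A XOR C XOR R = T XOR F XOR F = True ✓
K XOR R = T XOR F = True ✓
K XOR N XOR R = T XOR T XOR F = False ✓
K XOR N = T XOR T = False ✓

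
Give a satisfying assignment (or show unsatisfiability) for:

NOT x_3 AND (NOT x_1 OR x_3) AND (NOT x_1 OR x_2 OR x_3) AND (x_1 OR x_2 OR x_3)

x_1: False, x_2: True, x_3: False

Unit clause (NOT x_3) forces x_3 = False.
In (NOT x_1 OR x_3) only NOT x_1 is left, so x_1 = False.
In (x_1 OR x_2 OR x_3) only x_2 is left, so x_2 = True.
Check each clause:
  (NOT x_3): NOT x_3 holds.
  (NOT x_1 OR x_3): NOT x_1 holds.
  (NOT x_1 OR x_2 OR x_3): NOT x_1 holds.
  (x_1 OR x_2 OR x_3): x_2 holds.
All clauses satisfied.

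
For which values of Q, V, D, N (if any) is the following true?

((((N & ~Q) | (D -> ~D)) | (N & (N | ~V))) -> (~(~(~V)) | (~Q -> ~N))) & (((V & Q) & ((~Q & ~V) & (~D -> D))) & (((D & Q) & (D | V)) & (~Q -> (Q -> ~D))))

Unsatisfiable — no assignment works.

Case Q = True: the conjunct ~Q is False.
Case Q = False: the conjunct Q is False.
Both cases fail — unsatisfiable.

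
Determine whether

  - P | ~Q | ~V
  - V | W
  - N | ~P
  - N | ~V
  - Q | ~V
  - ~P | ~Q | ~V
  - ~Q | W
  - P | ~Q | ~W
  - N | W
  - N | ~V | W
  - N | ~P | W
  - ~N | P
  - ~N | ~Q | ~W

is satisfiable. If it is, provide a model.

N=F, P=F, W=T, Q=F, V=F

Set N = False.
  then (N | ~P) forces P = False.
  then (N | ~V) forces V = False.
  then (N | W) forces W = True.
  then (P | ~Q | ~W) forces Q = False.
All clauses satisfied.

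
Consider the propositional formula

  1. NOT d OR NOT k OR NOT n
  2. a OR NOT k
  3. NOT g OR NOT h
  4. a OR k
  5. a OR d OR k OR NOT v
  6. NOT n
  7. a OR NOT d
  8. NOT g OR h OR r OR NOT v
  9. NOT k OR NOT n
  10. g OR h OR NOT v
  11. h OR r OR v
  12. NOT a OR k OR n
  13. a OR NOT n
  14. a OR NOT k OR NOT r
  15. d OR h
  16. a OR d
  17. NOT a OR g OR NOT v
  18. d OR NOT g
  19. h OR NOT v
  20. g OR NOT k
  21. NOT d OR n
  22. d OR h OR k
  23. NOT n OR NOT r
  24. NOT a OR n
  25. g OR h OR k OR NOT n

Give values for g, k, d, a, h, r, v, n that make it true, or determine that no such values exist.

The formula is unsatisfiable.

Case a = True:
  (NOT n) forces n = False.
  Clause (NOT a OR n) is falsified — contradiction.
Case a = False:
  (a OR NOT k) forces k = False.
  Clause (a OR k) is falsified — contradiction.
Both cases fail, so the formula is unsatisfiable.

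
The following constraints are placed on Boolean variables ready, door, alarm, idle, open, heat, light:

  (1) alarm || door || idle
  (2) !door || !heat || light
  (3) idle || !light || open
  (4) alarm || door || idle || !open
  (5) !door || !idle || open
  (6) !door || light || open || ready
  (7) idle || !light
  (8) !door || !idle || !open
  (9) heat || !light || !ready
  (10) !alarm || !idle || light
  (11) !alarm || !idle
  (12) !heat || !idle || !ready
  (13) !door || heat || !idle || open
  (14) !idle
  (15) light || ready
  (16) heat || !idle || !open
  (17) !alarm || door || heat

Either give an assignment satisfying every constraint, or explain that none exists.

ready = True; door = False; alarm = True; idle = False; open = True; heat = True; light = False

Unit clause (!idle) forces idle = False.
In (idle || !light) only !light is left, so light = False.
In (light || ready) only ready is left, so ready = True.
Set door = False.
  then (alarm || door || idle) forces alarm = True.
  then (!alarm || door || heat) forces heat = True.
Set open = True.
All clauses satisfied.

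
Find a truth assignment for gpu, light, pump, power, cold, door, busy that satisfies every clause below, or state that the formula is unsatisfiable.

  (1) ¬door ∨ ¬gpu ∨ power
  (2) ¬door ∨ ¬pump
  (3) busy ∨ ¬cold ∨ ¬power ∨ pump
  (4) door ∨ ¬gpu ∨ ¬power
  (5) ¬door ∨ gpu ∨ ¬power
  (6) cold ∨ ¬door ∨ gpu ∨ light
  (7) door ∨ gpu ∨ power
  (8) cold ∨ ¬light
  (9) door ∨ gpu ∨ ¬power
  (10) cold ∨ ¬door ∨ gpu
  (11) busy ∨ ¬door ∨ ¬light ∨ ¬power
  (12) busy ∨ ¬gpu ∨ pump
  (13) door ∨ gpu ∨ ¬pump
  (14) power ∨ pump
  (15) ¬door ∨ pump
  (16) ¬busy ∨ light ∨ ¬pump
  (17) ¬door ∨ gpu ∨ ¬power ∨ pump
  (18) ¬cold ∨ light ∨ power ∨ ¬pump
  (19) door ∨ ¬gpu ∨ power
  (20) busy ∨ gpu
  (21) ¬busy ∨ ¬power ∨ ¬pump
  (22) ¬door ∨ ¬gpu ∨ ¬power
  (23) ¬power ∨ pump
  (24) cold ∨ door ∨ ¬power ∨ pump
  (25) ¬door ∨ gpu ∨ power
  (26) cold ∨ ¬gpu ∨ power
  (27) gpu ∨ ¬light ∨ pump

Unsatisfiable

Case pump = True:
  (¬door ∨ ¬pump) forces door = False.
  (door ∨ gpu ∨ ¬pump) forces gpu = True.
  (door ∨ ¬gpu ∨ ¬power) forces power = False.
  Clause (door ∨ ¬gpu ∨ power) is falsified — contradiction.
Case pump = False:
  (power ∨ pump) forces power = True.
  Clause (¬power ∨ pump) is falsified — contradiction.
Both cases fail, so the formula is unsatisfiable.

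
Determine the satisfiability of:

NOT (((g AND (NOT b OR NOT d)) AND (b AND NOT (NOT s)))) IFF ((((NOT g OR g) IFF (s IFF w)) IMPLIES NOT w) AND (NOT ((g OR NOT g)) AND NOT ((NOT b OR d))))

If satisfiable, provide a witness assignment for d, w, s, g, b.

d = False, w = True, s = True, g = True, b = True

  NOT (((g AND (NOT b OR NOT d)) AND (b AND NOT (NOT s)))) IFF ((((NOT g OR g) IFF (s IFF w)) IMPLIES NOT w) AND (NOT ((g OR NOT g)) AND NOT ((NOT b OR d)))) = True
    NOT (((g AND (NOT b OR NOT d)) AND (b AND NOT (NOT s)))) = False
      (g AND (NOT b OR NOT d)) AND (b AND NOT (NOT s)) = True
        g AND (NOT b OR NOT d) = True
          NOT b OR NOT d = True
            NOT b = False
            NOT d = True
        b AND NOT (NOT s) = True
          NOT (NOT s) = True
            NOT s = False
    (((NOT g OR g) IFF (s IFF w)) IMPLIES NOT w) AND (NOT ((g OR NOT g)) AND NOT ((NOT b OR d))) = False
      ((NOT g OR g) IFF (s IFF w)) IMPLIES NOT w = False
        (NOT g OR g) IFF (s IFF w) = True
          NOT g OR g = True
            NOT g = False
          s IFF w = True
        NOT w = False
      NOT ((g OR NOT g)) AND NOT ((NOT b OR d)) = False
        NOT ((g OR NOT g)) = False
          g OR NOT g = True
            NOT g = False
        NOT ((NOT b OR d)) = True
          NOT b OR d = False
            NOT b = False
The formula evaluates to True.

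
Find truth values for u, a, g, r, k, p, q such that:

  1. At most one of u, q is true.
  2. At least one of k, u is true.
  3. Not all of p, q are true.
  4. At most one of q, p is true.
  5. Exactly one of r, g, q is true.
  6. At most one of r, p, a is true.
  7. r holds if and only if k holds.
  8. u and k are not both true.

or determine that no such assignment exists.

u=F, a=F, g=F, r=T, k=T, p=F, q=F

  (1) {u, q}: 0 true — at most one ✓
  (2) {k, u}: 1 true — at least one ✓
  (3) {p, q}: 0/2 true — not all ✓
  (4) {q, p}: 0 true — at most one ✓
  (5) {r, g, q}: 1 true — exactly one ✓
  (6) {r, p, a}: 1 true — at most one ✓
  (7) r=T, k=T — same ✓
  (8) u=F, k=T — not both ✓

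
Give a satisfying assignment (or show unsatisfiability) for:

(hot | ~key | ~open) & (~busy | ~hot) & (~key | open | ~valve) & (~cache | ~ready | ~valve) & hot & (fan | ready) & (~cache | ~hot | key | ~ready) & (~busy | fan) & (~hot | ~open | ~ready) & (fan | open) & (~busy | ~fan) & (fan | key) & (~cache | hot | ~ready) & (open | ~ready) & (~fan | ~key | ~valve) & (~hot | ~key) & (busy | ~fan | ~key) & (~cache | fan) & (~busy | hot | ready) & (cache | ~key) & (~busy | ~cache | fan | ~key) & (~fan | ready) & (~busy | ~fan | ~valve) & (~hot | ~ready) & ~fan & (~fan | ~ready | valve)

UNSATISFIABLE

Case hot = True:
  (~busy | ~hot) forces busy = False.
  (~hot | ~key) forces key = False.
  (fan | key) forces fan = True.
  Clause (~fan) is falsified — contradiction.
Case hot = False:
  Clause (hot) is falsified — contradiction.
Both cases fail, so the formula is unsatisfiable.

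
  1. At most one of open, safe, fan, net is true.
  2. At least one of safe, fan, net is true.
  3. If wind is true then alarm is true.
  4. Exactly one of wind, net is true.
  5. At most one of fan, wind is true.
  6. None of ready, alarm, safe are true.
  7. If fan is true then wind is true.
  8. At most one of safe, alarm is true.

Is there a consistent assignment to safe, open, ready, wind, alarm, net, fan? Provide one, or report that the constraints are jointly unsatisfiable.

safe = False, open = False, ready = False, wind = False, alarm = False, net = True, fan = False

  (1) {open, safe, fan, net}: 1 true — at most one ✓
  (2) {safe, fan, net}: 1 true — at least one ✓
  (3) wind=F ⇒ alarm: vacuous ✓
  (4) {wind, net}: 1 true — exactly one ✓
  (5) {fan, wind}: 0 true — at most one ✓
  (6) {ready, alarm, safe}: 0 true — none ✓
  (7) fan=F ⇒ wind: vacuous ✓
  (8) {safe, alarm}: 0 true — at most one ✓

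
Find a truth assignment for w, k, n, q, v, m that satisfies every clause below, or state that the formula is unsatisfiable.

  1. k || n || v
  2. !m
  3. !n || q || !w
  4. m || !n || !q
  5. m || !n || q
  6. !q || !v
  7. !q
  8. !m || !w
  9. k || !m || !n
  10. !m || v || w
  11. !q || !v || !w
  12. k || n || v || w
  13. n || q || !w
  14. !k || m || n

w = False, k = False, n = False, q = False, v = True, m = False

Unit clause (!m) forces m = False.
Unit clause (!q) forces q = False.
In (m || !n || q) only !n is left, so n = False.
In (n || q || !w) only !w is left, so w = False.
In (!k || m || n) only !k is left, so k = False.
In (k || n || v) only v is left, so v = True.
All clauses satisfied.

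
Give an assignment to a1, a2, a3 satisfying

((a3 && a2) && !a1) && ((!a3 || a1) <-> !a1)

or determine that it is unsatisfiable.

The formula is unsatisfiable.

Case a1 = True: the conjunct !a1 is False.
Case a1 = False: the formula simplifies to (a3 && a2) && !a3.
  a3 = True: the conjunct !a3 is False.
  a3 = False: the conjunct a3 is False.
Both cases fail — unsatisfiable.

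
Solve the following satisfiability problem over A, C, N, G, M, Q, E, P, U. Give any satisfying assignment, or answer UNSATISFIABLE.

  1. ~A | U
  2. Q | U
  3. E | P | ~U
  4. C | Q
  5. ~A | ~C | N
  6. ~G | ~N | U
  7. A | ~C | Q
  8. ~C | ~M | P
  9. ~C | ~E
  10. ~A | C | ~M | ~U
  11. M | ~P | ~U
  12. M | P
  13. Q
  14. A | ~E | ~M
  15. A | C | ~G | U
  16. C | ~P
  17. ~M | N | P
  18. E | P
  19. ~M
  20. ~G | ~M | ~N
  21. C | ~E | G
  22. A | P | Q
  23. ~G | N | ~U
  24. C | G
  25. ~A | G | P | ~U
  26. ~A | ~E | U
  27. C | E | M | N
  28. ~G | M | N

A: False; C: True; N: True; G: False; M: False; Q: True; E: False; P: True; U: False

Unit clause (Q) forces Q = True.
Unit clause (~M) forces M = False.
In (M | P) only P is left, so P = True.
In (C | ~P) only C is left, so C = True.
In (~C | ~E) only ~E is left, so E = False.
In (M | ~P | ~U) only ~U is left, so U = False.
In (~A | U) only ~A is left, so A = False.
Set N = True.
  then (~G | ~N | U) forces G = False.
All clauses satisfied.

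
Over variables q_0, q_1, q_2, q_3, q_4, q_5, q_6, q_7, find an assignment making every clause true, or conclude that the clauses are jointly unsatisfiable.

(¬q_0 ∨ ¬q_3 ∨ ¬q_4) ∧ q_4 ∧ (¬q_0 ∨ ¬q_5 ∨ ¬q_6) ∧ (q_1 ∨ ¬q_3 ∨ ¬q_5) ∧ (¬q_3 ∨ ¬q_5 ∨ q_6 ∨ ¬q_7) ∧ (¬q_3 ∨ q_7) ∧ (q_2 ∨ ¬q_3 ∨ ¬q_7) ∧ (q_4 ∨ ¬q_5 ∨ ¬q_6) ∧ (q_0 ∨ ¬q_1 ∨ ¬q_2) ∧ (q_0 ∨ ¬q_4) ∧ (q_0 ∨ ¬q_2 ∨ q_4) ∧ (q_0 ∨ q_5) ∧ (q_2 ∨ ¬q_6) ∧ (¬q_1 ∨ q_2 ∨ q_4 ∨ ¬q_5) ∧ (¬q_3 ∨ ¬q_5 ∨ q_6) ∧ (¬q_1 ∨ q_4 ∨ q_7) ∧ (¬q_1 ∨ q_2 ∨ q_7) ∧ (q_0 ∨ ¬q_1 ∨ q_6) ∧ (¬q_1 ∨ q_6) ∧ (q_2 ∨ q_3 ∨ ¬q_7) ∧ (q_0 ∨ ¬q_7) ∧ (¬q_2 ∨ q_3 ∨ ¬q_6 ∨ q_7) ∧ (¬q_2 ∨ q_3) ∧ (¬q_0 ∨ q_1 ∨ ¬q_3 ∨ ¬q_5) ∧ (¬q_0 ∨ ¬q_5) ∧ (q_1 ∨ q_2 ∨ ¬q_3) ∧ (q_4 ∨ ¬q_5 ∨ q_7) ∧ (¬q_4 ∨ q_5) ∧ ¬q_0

Case q_0 = True:
  Clause (¬q_0) is falsified — contradiction.
Case q_0 = False:
  (q_4) forces q_4 = True.
  Clause (q_0 ∨ ¬q_4) is falsified — contradiction.
Both cases fail, so the formula is unsatisfiable.

Unsatisfiable — no assignment works.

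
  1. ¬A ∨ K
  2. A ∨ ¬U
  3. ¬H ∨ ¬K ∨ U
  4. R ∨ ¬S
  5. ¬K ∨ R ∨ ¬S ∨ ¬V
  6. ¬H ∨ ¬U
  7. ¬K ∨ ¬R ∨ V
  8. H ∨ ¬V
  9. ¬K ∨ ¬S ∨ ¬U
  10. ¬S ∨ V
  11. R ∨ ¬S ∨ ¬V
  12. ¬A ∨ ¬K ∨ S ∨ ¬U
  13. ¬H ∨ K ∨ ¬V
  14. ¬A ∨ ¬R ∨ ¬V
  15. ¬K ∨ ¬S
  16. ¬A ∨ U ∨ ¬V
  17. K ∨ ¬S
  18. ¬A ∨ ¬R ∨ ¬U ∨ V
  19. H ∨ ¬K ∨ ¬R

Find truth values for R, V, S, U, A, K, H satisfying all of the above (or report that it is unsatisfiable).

R=T, V=F, S=F, U=F, A=F, K=F, H=T

Set R = True.
Set V = False.
  then (¬K ∨ ¬R ∨ V) forces K = False.
  then (¬S ∨ V) forces S = False.
  then (¬A ∨ K) forces A = False.
  then (A ∨ ¬U) forces U = False.
Set H = True.
All clauses satisfied.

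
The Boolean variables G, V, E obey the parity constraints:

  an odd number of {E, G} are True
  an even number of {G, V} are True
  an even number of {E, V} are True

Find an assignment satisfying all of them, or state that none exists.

Unsatisfiable — no assignment works.

Adding constraints 1, 2, 3 mod 2: every variable appears an even number of times on the left, so the left side is 0.
But the right sides sum to 1 (mod 2). 0 ≠ 1 — the system is inconsistent.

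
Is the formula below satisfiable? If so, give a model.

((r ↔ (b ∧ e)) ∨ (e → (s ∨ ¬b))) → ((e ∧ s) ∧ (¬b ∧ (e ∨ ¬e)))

b=T, s=F, e=T, r=F

  ((r ↔ (b ∧ e)) ∨ (e → (s ∨ ¬b))) → ((e ∧ s) ∧ (¬b ∧ (e ∨ ¬e))) = True
    (r ↔ (b ∧ e)) ∨ (e → (s ∨ ¬b)) = False
      r ↔ (b ∧ e) = False
        b ∧ e = True
      e → (s ∨ ¬b) = False
        s ∨ ¬b = False
          ¬b = False
    (e ∧ s) ∧ (¬b ∧ (e ∨ ¬e)) = False
      e ∧ s = False
      ¬b ∧ (e ∨ ¬e) = False
        ¬b = False
        e ∨ ¬e = True
          ¬e = False
The formula evaluates to True.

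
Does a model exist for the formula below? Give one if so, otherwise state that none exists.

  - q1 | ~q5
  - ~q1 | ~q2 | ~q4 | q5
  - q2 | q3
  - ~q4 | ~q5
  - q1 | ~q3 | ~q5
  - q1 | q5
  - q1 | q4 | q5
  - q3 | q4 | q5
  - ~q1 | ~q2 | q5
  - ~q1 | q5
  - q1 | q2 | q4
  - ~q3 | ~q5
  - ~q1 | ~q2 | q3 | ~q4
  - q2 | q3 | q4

Try q1 = False:
  (q1 | ~q5) forces q5 = False.
  clause (q1 | q5) is falsified — backtrack.
So q1 = True.
  then (~q1 | q5) forces q5 = True.
  then (~q3 | ~q5) forces q3 = False.
  then (q2 | q3) forces q2 = True.
  then (~q4 | ~q5) forces q4 = False.
All clauses satisfied.

q1=T, q2=T, q3=F, q4=F, q5=T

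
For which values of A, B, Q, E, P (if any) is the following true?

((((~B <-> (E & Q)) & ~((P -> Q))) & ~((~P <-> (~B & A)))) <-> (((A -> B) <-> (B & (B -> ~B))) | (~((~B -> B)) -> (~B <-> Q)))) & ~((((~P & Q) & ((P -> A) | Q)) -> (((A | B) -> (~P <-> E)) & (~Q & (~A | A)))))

Unsatisfiable — no assignment works.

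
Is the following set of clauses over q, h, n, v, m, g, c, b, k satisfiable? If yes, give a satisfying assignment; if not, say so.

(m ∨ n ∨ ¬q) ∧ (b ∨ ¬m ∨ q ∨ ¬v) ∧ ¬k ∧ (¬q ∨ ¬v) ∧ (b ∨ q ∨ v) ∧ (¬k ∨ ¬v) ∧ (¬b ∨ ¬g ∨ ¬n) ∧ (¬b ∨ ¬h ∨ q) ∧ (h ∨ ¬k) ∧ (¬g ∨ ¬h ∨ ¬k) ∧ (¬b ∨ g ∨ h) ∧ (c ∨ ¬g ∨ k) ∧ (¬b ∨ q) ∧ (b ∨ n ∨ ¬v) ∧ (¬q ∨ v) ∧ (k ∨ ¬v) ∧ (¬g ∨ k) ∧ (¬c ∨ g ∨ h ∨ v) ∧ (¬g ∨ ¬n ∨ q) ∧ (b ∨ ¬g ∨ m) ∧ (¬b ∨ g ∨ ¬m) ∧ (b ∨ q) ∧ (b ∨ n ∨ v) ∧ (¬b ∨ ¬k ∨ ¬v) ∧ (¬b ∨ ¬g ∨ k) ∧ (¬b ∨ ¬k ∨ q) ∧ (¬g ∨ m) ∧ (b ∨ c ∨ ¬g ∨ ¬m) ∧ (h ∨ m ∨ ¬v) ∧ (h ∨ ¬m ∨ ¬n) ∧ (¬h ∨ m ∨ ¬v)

The formula is unsatisfiable.

Case k = True:
  Clause (¬k) is falsified — contradiction.
Case k = False:
  (k ∨ ¬v) forces v = False.
  (¬q ∨ v) forces q = False.
  (b ∨ q ∨ v) forces b = True.
  Clause (¬b ∨ q) is falsified — contradiction.
Both cases fail, so the formula is unsatisfiable.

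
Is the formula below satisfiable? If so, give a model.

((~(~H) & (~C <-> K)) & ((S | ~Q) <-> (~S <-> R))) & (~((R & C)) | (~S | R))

Q=F, C=T, R=F, K=F, H=T, S=T

  (~(~H) & (~C <-> K)) & ((S | ~Q) <-> (~S <-> R)) = True
    ~(~H) & (~C <-> K) = True
      ~(~H) = True
        ~H = False
      ~C <-> K = True
        ~C = False
    (S | ~Q) <-> (~S <-> R) = True
      S | ~Q = True
        ~Q = True
      ~S <-> R = True
        ~S = False
  ~((R & C)) | (~S | R) = True
    ~((R & C)) = True
      R & C = False
    ~S | R = False
      ~S = False
Both conjuncts True, so the formula holds.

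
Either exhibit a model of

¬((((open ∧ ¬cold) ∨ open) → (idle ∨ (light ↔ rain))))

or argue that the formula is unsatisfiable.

open = True, idle = False, rain = False, light = True, cold = False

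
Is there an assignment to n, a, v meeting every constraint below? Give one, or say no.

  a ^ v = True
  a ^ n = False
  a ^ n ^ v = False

n=T, a=T, v=F

a ^ v = T ^ F = True ✓
a ^ n = T ^ T = False ✓
a ^ n ^ v = T ^ T ^ F = False ✓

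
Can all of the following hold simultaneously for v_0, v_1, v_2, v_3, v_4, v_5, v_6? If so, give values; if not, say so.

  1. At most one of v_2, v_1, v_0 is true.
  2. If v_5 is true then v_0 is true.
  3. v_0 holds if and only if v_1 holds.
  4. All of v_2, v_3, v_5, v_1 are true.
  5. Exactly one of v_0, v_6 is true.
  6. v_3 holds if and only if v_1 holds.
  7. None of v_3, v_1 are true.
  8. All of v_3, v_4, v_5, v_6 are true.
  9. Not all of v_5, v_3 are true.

Case v_1 = True:
  Constraint (7) is violated (v_1=T) — contradiction.
Case v_1 = False:
  Constraint (4) is violated (v_1=F) — contradiction.
Both cases fail — unsatisfiable.

Unsatisfiable — no assignment works.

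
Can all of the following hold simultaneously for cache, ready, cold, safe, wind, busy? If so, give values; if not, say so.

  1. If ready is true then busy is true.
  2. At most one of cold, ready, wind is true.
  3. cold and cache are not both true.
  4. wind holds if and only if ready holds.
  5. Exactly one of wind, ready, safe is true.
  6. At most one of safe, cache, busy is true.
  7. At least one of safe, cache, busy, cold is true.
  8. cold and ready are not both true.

cache=F; ready=F; cold=F; safe=T; wind=F; busy=F

  (1) ready=F ⇒ busy: vacuous ✓
  (2) {cold, ready, wind}: 0 true — at most one ✓
  (3) cold=F, cache=F — not both ✓
  (4) wind=F, ready=F — same ✓
  (5) {wind, ready, safe}: 1 true — exactly one ✓
  (6) {safe, cache, busy}: 1 true — at most one ✓
  (7) {safe, cache, busy, cold}: 1 true — at least one ✓
  (8) cold=F, ready=F — not both ✓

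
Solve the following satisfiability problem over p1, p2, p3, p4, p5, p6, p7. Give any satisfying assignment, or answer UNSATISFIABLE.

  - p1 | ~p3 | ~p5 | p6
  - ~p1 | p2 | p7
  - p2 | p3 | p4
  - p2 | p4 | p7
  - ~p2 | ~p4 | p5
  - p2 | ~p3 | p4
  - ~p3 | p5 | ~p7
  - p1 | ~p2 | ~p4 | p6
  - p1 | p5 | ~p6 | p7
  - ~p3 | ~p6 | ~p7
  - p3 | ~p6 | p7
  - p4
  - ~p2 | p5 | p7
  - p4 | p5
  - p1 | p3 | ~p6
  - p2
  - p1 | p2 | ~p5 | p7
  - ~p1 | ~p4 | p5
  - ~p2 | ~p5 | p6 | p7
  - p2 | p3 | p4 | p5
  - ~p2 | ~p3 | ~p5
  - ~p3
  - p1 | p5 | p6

Unit clause (p4) forces p4 = True.
Unit clause (p2) forces p2 = True.
Unit clause (~p3) forces p3 = False.
In (~p2 | ~p4 | p5) only p5 is left, so p5 = True.
Try p1 = False:
  (p1 | ~p2 | ~p4 | p6) forces p6 = True.
  clause (p1 | p3 | ~p6) is falsified — backtrack.
So p1 = True.
Set p6 = False.
  then (~p2 | ~p5 | p6 | p7) forces p7 = True.
All clauses satisfied.

p1 = True, p2 = True, p3 = False, p4 = True, p5 = True, p6 = False, p7 = True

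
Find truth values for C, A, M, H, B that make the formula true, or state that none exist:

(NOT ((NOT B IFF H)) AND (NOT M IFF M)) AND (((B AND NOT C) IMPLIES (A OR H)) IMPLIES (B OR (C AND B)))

The conjunct NOT M IFF M is unsatisfiable on its own:
  M=F: evaluates to False.
  M=T: evaluates to False.
So the whole conjunction is unsatisfiable.

Unsatisfiable — no assignment works.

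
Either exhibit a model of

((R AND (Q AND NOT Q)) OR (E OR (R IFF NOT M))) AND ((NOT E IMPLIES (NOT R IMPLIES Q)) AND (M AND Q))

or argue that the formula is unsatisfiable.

Q: True; M: True; E: True; R: False

  (R AND (Q AND NOT Q)) OR (E OR (R IFF NOT M)) = True
    R AND (Q AND NOT Q) = False
      Q AND NOT Q = False
        NOT Q = False
    E OR (R IFF NOT M) = True
      R IFF NOT M = True
        NOT M = False
  (NOT E IMPLIES (NOT R IMPLIES Q)) AND (M AND Q) = True
    NOT E IMPLIES (NOT R IMPLIES Q) = True
      NOT E = False
      NOT R IMPLIES Q = True
        NOT R = True
    M AND Q = True
Both conjuncts True, so the formula holds.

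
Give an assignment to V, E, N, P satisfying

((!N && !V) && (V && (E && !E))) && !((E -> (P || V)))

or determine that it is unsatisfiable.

UNSATISFIABLE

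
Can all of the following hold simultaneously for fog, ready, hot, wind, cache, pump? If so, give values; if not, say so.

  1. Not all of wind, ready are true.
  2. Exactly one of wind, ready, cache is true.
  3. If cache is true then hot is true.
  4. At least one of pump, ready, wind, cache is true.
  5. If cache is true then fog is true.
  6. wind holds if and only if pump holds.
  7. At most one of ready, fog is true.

fog=F; ready=T; hot=F; wind=F; cache=F; pump=F

  (1) {wind, ready}: 1/2 true — not all ✓
  (2) {wind, ready, cache}: 1 true — exactly one ✓
  (3) cache=F ⇒ hot: vacuous ✓
  (4) {pump, ready, wind, cache}: 1 true — at least one ✓
  (5) cache=F ⇒ fog: vacuous ✓
  (6) wind=F, pump=F — same ✓
  (7) {ready, fog}: 1 true — at most one ✓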